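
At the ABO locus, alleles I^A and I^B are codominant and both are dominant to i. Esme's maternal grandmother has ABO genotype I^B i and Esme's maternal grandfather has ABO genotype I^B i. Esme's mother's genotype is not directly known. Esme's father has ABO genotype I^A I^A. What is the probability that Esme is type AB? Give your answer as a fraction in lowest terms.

Esme's mother's ABO genotype from I^B i × I^B i: 1/4 I^B I^B, 1/2 I^B i, 1/4 i i.
Crossing each possibility with the father I^A I^A and summing P(type AB): 1/4·1 + 1/2·1/2 + 1/4·0 = 1/2.

1/2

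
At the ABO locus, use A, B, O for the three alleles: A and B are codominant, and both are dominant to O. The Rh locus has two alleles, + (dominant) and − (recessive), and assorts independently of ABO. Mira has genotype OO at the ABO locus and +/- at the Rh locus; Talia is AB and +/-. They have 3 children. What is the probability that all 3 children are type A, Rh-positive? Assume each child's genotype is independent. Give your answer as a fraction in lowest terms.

ABO cross OO × AB → 1/2 A, 1/2 B.
Rh cross +/- × +/- → 3/4 Rh+, 1/4 Rh-; so P(type A, Rh-positive) = 1/2 × 3/4 = 3/8 per child.
All 3 independent: (3/8)^3 = 27/512.

27/512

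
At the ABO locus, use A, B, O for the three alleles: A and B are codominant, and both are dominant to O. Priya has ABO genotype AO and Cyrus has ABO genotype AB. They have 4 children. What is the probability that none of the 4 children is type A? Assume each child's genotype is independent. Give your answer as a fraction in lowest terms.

ABO cross AO × AB → 1/2 A, 1/4 B, 1/4 AB.
So P(type A) = 1/2 per child.
P(not type A) = 1/2 for one child; (1/2)^4 = 1/16.

1/16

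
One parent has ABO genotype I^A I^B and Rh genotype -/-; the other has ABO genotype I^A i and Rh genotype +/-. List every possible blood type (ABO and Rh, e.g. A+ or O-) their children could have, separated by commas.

Gametes from I^A I^B × I^A i give offspring ABO genotypes I^A I^A, I^A I^B, I^A i, I^B i, i.e. phenotypes A, B, AB.
Rh cross -/- × +/- → phenotypes Rh+, Rh-.
Combining independently: A+, A-, B+, B-, AB+, AB-.

A+, A-, B+, B-, AB+, AB-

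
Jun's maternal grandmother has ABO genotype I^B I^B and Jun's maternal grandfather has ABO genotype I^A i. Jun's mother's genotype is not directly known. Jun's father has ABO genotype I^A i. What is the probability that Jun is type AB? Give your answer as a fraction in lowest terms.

Jun's mother's ABO genotype from I^B I^B × I^A i: 1/2 I^A I^B, 1/2 I^B i.
Crossing each possibility with the father I^A i and summing P(type AB): 1/2·1/4 + 1/2·1/4 = 1/4.

1/4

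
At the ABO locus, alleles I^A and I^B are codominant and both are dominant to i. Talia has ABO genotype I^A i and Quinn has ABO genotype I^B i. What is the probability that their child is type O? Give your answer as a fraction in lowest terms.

1/4

ABO cross I^A i × I^B i → offspring phenotypes: 1/4 O, 1/4 A, 1/4 B, 1/4 AB.
So P(type O) = 1/4.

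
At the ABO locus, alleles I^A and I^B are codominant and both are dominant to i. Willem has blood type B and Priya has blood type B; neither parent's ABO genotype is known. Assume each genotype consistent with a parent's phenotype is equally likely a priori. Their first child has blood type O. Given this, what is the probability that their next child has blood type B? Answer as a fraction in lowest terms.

Possible genotypes: Willem ∈ {I^B I^B, I^B i}; Priya ∈ {I^B I^B, I^B i}.
Weight each parental genotype pair by prior × P(type-O child):
  I^B i × I^B i: posterior weight 1; P(next child type B) = 3/4.
Weighted sum = 3/4.

3/4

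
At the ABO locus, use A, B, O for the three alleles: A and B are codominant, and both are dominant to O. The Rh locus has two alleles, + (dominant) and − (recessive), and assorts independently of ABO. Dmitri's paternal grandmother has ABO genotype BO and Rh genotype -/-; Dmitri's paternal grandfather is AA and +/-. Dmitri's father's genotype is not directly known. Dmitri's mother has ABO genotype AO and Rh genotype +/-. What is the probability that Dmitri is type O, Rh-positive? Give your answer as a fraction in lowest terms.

Dmitri's father's ABO genotype from BO × AA: 1/2 AB, 1/2 AO.
Crossing each possibility with the mother AO and summing P(type O): 1/2·0 + 1/2·1/4 = 1/8.
Similarly for Rh via the father's Rh distribution: P(Rh+) = 5/8.
Independent loci: 1/8 × 5/8 = 5/64.

5/64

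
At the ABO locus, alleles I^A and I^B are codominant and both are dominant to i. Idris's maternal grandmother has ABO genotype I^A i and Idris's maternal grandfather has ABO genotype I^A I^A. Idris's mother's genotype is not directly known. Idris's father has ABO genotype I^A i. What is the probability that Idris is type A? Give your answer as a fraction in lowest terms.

Idris's mother's ABO genotype from I^A i × I^A I^A: 1/2 I^A I^A, 1/2 I^A i.
Crossing each possibility with the father I^A i and summing P(type A): 1/2·1 + 1/2·3/4 = 7/8.

7/8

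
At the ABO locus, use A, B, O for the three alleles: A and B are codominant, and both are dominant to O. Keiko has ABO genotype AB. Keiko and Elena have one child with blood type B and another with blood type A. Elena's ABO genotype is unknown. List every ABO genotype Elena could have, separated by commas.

For each candidate genotype of Elena, check whether crossing it with AB can produce every observed child phenotype.
  AA → possible child types {A, AB} ✗
  AB → possible child types {A, B, AB} ✓
  AO → possible child types {A, B, AB} ✓
  BB → possible child types {B, AB} ✗
  BO → possible child types {A, B, AB} ✓
  OO → possible child types {A, B} ✓

AB, AO, BO, OO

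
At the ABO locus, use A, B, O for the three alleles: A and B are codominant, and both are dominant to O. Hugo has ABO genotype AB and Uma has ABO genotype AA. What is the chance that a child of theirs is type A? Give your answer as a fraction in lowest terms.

ABO cross AB × AA → offspring phenotypes: 1/2 A, 1/2 AB.
So P(type A) = 1/2.

1/2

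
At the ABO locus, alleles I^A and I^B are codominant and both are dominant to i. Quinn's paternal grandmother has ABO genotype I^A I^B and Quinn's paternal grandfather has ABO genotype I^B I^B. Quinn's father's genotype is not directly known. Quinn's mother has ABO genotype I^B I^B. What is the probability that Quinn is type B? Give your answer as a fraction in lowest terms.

3/4

Quinn's father's ABO genotype from I^A I^B × I^B I^B: 1/2 I^A I^B, 1/2 I^B I^B.
Crossing each possibility with the mother I^B I^B and summing P(type B): 1/2·1/2 + 1/2·1 = 3/4.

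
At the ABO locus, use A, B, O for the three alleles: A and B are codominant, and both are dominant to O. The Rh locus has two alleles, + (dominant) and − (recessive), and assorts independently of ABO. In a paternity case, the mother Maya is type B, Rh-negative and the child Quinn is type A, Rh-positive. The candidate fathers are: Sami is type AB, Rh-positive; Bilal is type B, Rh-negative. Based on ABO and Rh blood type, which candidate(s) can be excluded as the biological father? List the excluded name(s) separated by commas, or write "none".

A candidate is excluded only if no genotype consistent with his phenotype could produce a type A, Rh-positive child with a type B, Rh-negative mother.
Bilal (type B, Rh-): no genotype consistent with that phenotype can produce a type-A Rh+ child with a type-B mother.

Bilal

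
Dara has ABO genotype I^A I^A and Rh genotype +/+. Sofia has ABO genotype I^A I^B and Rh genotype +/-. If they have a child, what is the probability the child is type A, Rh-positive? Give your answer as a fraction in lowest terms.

ABO cross I^A I^A × I^A I^B → offspring phenotypes: 1/2 A, 1/2 AB.
Rh cross +/+ × +/- → 1 Rh+.
Independent loci: P(type A, Rh-positive) = 1/2 × 1 = 1/2.

1/2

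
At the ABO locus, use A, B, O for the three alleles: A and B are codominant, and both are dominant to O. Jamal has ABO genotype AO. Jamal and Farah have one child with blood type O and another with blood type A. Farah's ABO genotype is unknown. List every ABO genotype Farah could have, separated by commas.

AO, BO, OO

For each candidate genotype of Farah, check whether crossing it with AO can produce every observed child phenotype.
  AA → possible child types {A} ✗
  AB → possible child types {A, B, AB} ✗
  AO → possible child types {O, A} ✓
  BB → possible child types {B, AB} ✗
  BO → possible child types {O, A, B, AB} ✓
  OO → possible child types {O, A} ✓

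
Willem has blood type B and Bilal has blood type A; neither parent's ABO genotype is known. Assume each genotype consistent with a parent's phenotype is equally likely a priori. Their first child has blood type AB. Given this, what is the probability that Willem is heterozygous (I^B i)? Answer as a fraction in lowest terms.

1/3

Possible genotypes: Willem ∈ {I^B I^B, I^B i}; Bilal ∈ {I^A I^A, I^A i}.
Weight each parental genotype pair by prior × P(type-AB child):
  I^B I^B × I^A I^A: posterior weight 4/9.
  I^B I^B × I^A i: posterior weight 2/9.
  I^B i × I^A I^A: posterior weight 2/9.
  I^B i × I^A i: posterior weight 1/9.
Sum the posterior weight over pairs where Willem is I^B i: 1/3.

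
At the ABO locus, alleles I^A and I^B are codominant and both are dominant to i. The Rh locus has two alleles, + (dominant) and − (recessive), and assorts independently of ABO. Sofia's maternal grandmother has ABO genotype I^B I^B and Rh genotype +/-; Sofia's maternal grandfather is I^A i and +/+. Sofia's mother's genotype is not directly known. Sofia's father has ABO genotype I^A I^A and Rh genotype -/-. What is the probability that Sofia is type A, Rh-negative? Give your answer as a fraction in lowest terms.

1/8

Sofia's mother's ABO genotype from I^B I^B × I^A i: 1/2 I^A I^B, 1/2 I^B i.
Crossing each possibility with the father I^A I^A and summing P(type A): 1/2·1/2 + 1/2·1/2 = 1/2.
Similarly for Rh via the mother's Rh distribution: P(Rh-) = 1/4.
Independent loci: 1/2 × 1/4 = 1/8.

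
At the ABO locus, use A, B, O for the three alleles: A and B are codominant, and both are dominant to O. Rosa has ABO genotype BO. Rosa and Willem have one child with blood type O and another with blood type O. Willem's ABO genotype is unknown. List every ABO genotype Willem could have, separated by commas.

For each candidate genotype of Willem, check whether crossing it with BO can produce every observed child phenotype.
  AA → possible child types {A, AB} ✗
  AB → possible child types {A, B, AB} ✗
  AO → possible child types {O, A, B, AB} ✓
  BB → possible child types {B} ✗
  BO → possible child types {O, B} ✓
  OO → possible child types {O, B} ✓

AO, BO, OO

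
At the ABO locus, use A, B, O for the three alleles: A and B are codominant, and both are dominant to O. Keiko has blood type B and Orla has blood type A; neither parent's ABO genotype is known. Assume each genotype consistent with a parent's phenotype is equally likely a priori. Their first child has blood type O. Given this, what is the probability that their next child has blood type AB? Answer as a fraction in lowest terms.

1/4

Possible genotypes: Keiko ∈ {BB, BO}; Orla ∈ {AA, AO}.
Weight each parental genotype pair by prior × P(type-O child):
  BO × AO: posterior weight 1; P(next child type AB) = 1/4.
Weighted sum = 1/4.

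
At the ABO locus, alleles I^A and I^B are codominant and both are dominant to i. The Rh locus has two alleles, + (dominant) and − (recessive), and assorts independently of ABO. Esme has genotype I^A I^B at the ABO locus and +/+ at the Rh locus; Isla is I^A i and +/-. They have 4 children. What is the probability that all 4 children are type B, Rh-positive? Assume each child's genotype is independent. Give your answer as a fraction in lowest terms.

1/256

ABO cross I^A I^B × I^A i → 1/2 A, 1/4 B, 1/4 AB.
Rh cross +/+ × +/- → 1 Rh+; so P(type B, Rh-positive) = 1/4 × 1 = 1/4 per child.
All 4 independent: (1/4)^4 = 1/256.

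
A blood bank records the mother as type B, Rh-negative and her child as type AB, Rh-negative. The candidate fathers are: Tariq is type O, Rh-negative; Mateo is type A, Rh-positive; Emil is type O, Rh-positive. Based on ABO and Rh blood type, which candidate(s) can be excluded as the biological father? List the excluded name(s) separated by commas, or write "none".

A candidate is excluded only if no genotype consistent with his phenotype could produce a type AB, Rh-negative child with a type B, Rh-negative mother.
Tariq (type O, Rh-): no genotype consistent with that phenotype can produce a type-AB Rh- child with a type-B mother.
Emil (type O, Rh+): no genotype consistent with that phenotype can produce a type-AB Rh- child with a type-B mother.

Tariq, Emil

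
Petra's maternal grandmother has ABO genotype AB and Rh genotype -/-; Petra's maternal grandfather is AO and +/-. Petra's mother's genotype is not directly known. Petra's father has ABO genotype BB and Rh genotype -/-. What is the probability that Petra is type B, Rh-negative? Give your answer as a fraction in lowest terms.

3/8

Petra's mother's ABO genotype from AB × AO: 1/4 AA, 1/4 AB, 1/4 AO, 1/4 BO.
Crossing each possibility with the father BB and summing P(type B): 1/4·0 + 1/4·1/2 + 1/4·1/2 + 1/4·1 = 1/2.
Similarly for Rh via the mother's Rh distribution: P(Rh-) = 3/4.
Independent loci: 1/2 × 3/4 = 3/8.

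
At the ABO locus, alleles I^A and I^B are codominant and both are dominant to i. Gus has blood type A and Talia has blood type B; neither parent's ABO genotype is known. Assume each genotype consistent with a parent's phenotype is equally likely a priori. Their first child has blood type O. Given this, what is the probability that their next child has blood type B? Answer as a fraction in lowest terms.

1/4

Possible genotypes: Gus ∈ {I^A I^A, I^A i}; Talia ∈ {I^B I^B, I^B i}.
Weight each parental genotype pair by prior × P(type-O child):
  I^A i × I^B i: posterior weight 1; P(next child type B) = 1/4.
Weighted sum = 1/4.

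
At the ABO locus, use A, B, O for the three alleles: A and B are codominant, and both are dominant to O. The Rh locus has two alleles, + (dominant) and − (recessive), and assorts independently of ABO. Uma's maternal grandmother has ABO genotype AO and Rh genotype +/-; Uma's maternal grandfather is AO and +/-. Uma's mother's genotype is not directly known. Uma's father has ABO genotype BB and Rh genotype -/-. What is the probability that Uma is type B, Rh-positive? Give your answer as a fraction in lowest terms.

Uma's mother's ABO genotype from AO × AO: 1/4 AA, 1/2 AO, 1/4 OO.
Crossing each possibility with the father BB and summing P(type B): 1/4·0 + 1/2·1/2 + 1/4·1 = 1/2.
Similarly for Rh via the mother's Rh distribution: P(Rh+) = 1/2.
Independent loci: 1/2 × 1/2 = 1/4.

1/4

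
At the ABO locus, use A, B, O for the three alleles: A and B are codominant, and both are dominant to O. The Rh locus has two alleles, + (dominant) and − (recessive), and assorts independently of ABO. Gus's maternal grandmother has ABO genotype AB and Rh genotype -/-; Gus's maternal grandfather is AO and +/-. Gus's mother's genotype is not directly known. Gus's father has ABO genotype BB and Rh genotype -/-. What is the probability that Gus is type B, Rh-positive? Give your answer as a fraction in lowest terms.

1/8

Gus's mother's ABO genotype from AB × AO: 1/4 AA, 1/4 AB, 1/4 AO, 1/4 BO.
Crossing each possibility with the father BB and summing P(type B): 1/4·0 + 1/4·1/2 + 1/4·1/2 + 1/4·1 = 1/2.
Similarly for Rh via the mother's Rh distribution: P(Rh+) = 1/4.
Independent loci: 1/2 × 1/4 = 1/8.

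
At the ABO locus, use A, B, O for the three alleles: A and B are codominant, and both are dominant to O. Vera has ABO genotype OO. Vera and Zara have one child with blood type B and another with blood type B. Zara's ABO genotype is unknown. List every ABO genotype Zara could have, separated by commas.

For each candidate genotype of Zara, check whether crossing it with OO can produce every observed child phenotype.
  AA → possible child types {A} ✗
  AB → possible child types {A, B} ✓
  AO → possible child types {O, A} ✗
  BB → possible child types {B} ✓
  BO → possible child types {O, B} ✓
  OO → possible child types {O} ✗

AB, BB, BO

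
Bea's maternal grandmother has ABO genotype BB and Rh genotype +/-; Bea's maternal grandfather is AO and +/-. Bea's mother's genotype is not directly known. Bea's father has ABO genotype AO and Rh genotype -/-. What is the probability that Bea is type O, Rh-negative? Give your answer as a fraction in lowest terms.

1/16

Bea's mother's ABO genotype from BB × AO: 1/2 AB, 1/2 BO.
Crossing each possibility with the father AO and summing P(type O): 1/2·0 + 1/2·1/4 = 1/8.
Similarly for Rh via the mother's Rh distribution: P(Rh-) = 1/2.
Independent loci: 1/8 × 1/2 = 1/16.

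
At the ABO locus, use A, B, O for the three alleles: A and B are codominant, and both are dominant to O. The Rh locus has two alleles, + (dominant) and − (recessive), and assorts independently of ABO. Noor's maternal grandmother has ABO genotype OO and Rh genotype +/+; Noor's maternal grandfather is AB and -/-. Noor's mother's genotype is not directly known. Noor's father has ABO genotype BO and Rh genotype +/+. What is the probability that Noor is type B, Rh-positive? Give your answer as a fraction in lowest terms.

1/2

Noor's mother's ABO genotype from OO × AB: 1/2 AO, 1/2 BO.
Crossing each possibility with the father BO and summing P(type B): 1/2·1/4 + 1/2·3/4 = 1/2.
Similarly for Rh via the mother's Rh distribution: P(Rh+) = 1.
Independent loci: 1/2 × 1 = 1/2.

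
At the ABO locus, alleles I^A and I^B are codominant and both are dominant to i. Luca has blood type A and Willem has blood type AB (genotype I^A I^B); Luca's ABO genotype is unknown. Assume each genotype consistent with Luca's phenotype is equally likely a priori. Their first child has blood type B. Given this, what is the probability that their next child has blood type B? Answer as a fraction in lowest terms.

Possible genotypes: Luca ∈ {I^A I^A, I^A i}; Willem ∈ {I^A I^B}.
Weight each parental genotype pair by prior × P(type-B child):
  I^A i × I^A I^B: posterior weight 1; P(next child type B) = 1/4.
Weighted sum = 1/4.

1/4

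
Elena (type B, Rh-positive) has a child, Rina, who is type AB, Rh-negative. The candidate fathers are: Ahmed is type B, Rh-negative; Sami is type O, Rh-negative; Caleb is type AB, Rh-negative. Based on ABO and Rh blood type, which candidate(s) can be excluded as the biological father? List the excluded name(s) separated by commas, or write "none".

Ahmed, Sami

A candidate is excluded only if no genotype consistent with his phenotype could produce a type AB, Rh-negative child with a type B, Rh-positive mother.
Ahmed (type B, Rh-): no genotype consistent with that phenotype can produce a type-AB Rh- child with a type-B mother.
Sami (type O, Rh-): no genotype consistent with that phenotype can produce a type-AB Rh- child with a type-B mother.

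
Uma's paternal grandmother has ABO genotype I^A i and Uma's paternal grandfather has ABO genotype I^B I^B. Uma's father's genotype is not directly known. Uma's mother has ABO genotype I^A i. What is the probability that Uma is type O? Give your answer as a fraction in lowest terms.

Uma's father's ABO genotype from I^A i × I^B I^B: 1/2 I^A I^B, 1/2 I^B i.
Crossing each possibility with the mother I^A i and summing P(type O): 1/2·0 + 1/2·1/4 = 1/8.

1/8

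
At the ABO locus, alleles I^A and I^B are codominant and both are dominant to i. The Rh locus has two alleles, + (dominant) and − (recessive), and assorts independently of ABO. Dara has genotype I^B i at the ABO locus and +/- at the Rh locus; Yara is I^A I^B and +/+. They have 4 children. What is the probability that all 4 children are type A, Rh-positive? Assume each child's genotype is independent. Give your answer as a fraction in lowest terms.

ABO cross I^B i × I^A I^B → 1/4 A, 1/2 B, 1/4 AB.
Rh cross +/- × +/+ → 1 Rh+; so P(type A, Rh-positive) = 1/4 × 1 = 1/4 per child.
All 4 independent: (1/4)^4 = 1/256.

1/256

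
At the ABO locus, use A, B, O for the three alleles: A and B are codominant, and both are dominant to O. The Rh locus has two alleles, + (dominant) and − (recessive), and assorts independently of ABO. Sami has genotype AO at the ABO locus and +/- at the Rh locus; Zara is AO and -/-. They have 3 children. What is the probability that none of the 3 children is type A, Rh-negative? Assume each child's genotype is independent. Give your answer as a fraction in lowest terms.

ABO cross AO × AO → 1/4 O, 3/4 A.
Rh cross +/- × -/- → 1/2 Rh+, 1/2 Rh-; so P(type A, Rh-negative) = 3/4 × 1/2 = 3/8 per child.
P(not type A, Rh-negative) = 5/8 for one child; (5/8)^3 = 125/512.

125/512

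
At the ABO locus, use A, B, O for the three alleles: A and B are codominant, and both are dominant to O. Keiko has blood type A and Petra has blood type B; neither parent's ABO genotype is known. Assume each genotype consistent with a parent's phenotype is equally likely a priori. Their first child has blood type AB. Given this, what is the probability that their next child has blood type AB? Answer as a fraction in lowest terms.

Possible genotypes: Keiko ∈ {AA, AO}; Petra ∈ {BB, BO}.
Weight each parental genotype pair by prior × P(type-AB child):
  AA × BB: posterior weight 4/9; P(next child type AB) = 1.
  AA × BO: posterior weight 2/9; P(next child type AB) = 1/2.
  AO × BB: posterior weight 2/9; P(next child type AB) = 1/2.
  AO × BO: posterior weight 1/9; P(next child type AB) = 1/4.
Weighted sum = 25/36.

25/36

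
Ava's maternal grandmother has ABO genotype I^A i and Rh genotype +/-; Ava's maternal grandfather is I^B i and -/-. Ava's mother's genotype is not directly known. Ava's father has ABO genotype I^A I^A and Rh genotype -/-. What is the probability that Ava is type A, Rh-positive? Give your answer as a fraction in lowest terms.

3/16

Ava's mother's ABO genotype from I^A i × I^B i: 1/4 I^A I^B, 1/4 I^A i, 1/4 I^B i, 1/4 i i.
Crossing each possibility with the father I^A I^A and summing P(type A): 1/4·1/2 + 1/4·1 + 1/4·1/2 + 1/4·1 = 3/4.
Similarly for Rh via the mother's Rh distribution: P(Rh+) = 1/4.
Independent loci: 3/4 × 1/4 = 3/16.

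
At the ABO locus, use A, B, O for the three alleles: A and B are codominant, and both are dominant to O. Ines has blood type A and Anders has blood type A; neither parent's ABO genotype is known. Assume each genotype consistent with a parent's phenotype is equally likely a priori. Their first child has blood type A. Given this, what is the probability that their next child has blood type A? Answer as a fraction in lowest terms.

19/20

Possible genotypes: Ines ∈ {AA, AO}; Anders ∈ {AA, AO}.
Weight each parental genotype pair by prior × P(type-A child):
  AA × AA: posterior weight 4/15; P(next child type A) = 1.
  AA × AO: posterior weight 4/15; P(next child type A) = 1.
  AO × AA: posterior weight 4/15; P(next child type A) = 1.
  AO × AO: posterior weight 1/5; P(next child type A) = 3/4.
Weighted sum = 19/20.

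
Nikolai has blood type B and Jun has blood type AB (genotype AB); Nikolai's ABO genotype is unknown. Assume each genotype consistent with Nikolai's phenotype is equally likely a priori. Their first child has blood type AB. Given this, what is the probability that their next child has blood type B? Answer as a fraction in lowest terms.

1/2

Possible genotypes: Nikolai ∈ {BB, BO}; Jun ∈ {AB}.
Weight each parental genotype pair by prior × P(type-AB child):
  BB × AB: posterior weight 2/3; P(next child type B) = 1/2.
  BO × AB: posterior weight 1/3; P(next child type B) = 1/2.
Weighted sum = 1/2.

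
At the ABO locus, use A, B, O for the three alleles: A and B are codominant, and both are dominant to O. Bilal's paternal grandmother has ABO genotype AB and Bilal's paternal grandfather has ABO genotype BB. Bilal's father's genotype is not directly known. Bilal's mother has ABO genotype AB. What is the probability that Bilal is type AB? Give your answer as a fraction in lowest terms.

Bilal's father's ABO genotype from AB × BB: 1/2 AB, 1/2 BB.
Crossing each possibility with the mother AB and summing P(type AB): 1/2·1/2 + 1/2·1/2 = 1/2.

1/2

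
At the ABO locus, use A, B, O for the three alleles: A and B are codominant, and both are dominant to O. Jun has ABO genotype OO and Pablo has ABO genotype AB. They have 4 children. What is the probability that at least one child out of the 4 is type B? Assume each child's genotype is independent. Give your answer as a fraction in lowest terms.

15/16

ABO cross OO × AB → 1/2 A, 1/2 B.
So P(type B) = 1/2 per child.
P(none) = (1/2)^4 = 1/16; P(at least one) = 1 − 1/16 = 15/16.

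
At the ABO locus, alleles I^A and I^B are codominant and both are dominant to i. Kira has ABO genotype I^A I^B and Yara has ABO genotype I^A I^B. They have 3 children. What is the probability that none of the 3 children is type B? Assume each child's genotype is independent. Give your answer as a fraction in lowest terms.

27/64

ABO cross I^A I^B × I^A I^B → 1/4 A, 1/4 B, 1/2 AB.
So P(type B) = 1/4 per child.
P(not type B) = 3/4 for one child; (3/4)^3 = 27/64.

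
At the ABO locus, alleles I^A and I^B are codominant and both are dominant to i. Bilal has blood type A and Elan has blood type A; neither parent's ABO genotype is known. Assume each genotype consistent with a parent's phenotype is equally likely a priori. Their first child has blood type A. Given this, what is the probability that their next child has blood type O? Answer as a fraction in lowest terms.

Possible genotypes: Bilal ∈ {I^A I^A, I^A i}; Elan ∈ {I^A I^A, I^A i}.
Weight each parental genotype pair by prior × P(type-A child):
  I^A I^A × I^A I^A: posterior weight 4/15; P(next child type O) = 0.
  I^A I^A × I^A i: posterior weight 4/15; P(next child type O) = 0.
  I^A i × I^A I^A: posterior weight 4/15; P(next child type O) = 0.
  I^A i × I^A i: posterior weight 1/5; P(next child type O) = 1/4.
Weighted sum = 1/20.

1/20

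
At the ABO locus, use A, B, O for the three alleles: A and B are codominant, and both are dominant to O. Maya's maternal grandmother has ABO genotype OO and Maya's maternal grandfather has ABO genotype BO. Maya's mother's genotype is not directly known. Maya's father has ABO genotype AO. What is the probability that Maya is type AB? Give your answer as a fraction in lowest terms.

Maya's mother's ABO genotype from OO × BO: 1/2 BO, 1/2 OO.
Crossing each possibility with the father AO and summing P(type AB): 1/2·1/4 + 1/2·0 = 1/8.

1/8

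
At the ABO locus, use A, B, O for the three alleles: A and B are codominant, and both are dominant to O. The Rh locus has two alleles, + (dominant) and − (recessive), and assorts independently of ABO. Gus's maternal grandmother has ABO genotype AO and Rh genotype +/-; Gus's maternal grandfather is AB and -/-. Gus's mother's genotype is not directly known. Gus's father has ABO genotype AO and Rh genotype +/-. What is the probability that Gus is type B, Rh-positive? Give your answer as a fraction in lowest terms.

5/64

Gus's mother's ABO genotype from AO × AB: 1/4 AA, 1/4 AB, 1/4 AO, 1/4 BO.
Crossing each possibility with the father AO and summing P(type B): 1/4·0 + 1/4·1/4 + 1/4·0 + 1/4·1/4 = 1/8.
Similarly for Rh via the mother's Rh distribution: P(Rh+) = 5/8.
Independent loci: 1/8 × 5/8 = 5/64.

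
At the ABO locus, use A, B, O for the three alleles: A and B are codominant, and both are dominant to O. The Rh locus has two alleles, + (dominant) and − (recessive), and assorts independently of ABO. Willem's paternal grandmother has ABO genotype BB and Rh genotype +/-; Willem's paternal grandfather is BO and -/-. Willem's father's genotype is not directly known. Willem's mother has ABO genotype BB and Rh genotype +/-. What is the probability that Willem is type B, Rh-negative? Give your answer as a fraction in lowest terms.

Willem's father's ABO genotype from BB × BO: 1/2 BB, 1/2 BO.
Crossing each possibility with the mother BB and summing P(type B): 1/2·1 + 1/2·1 = 1.
Similarly for Rh via the father's Rh distribution: P(Rh-) = 3/8.
Independent loci: 1 × 3/8 = 3/8.

3/8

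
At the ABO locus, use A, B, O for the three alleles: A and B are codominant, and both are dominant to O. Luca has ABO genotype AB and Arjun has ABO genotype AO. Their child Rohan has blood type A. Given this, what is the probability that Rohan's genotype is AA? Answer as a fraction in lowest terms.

Cross AB × AO → 1/4 AA, 1/4 AB, 1/4 AO, 1/4 BO.
Type-A genotypes among offspring: AA (1/4), AO (1/4); total 1/2.
P(AA | type A) = (1/4) / (1/2) = 1/2.

1/2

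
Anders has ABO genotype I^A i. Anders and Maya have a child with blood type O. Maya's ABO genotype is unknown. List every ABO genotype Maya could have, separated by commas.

For each candidate genotype of Maya, check whether crossing it with I^A i can produce every observed child phenotype.
  I^A I^A → possible child types {A} ✗
  I^A I^B → possible child types {A, B, AB} ✗
  I^A i → possible child types {O, A} ✓
  I^B I^B → possible child types {B, AB} ✗
  I^B i → possible child types {O, A, B, AB} ✓
  i i → possible child types {O, A} ✓

I^A i, I^B i, i i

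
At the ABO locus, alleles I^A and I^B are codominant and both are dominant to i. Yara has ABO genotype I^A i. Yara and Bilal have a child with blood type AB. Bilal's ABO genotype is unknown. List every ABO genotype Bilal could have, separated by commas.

For each candidate genotype of Bilal, check whether crossing it with I^A i can produce every observed child phenotype.
  I^A I^A → possible child types {A} ✗
  I^A I^B → possible child types {A, B, AB} ✓
  I^A i → possible child types {O, A} ✗
  I^B I^B → possible child types {B, AB} ✓
  I^B i → possible child types {O, A, B, AB} ✓
  i i → possible child types {O, A} ✗

I^A I^B, I^B I^B, I^B i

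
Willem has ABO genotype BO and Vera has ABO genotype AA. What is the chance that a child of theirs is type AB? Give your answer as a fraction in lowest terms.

1/2

ABO cross BO × AA → offspring phenotypes: 1/2 A, 1/2 AB.
So P(type AB) = 1/2.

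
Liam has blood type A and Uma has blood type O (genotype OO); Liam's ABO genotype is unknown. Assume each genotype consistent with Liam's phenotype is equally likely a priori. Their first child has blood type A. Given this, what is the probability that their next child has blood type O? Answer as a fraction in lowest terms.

Possible genotypes: Liam ∈ {AA, AO}; Uma ∈ {OO}.
Weight each parental genotype pair by prior × P(type-A child):
  AA × OO: posterior weight 2/3; P(next child type O) = 0.
  AO × OO: posterior weight 1/3; P(next child type O) = 1/2.
Weighted sum = 1/6.

1/6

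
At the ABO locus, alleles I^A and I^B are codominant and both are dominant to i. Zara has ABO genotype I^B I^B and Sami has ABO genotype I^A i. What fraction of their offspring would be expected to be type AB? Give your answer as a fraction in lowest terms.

1/2

ABO cross I^B I^B × I^A i → offspring phenotypes: 1/2 B, 1/2 AB.
So P(type AB) = 1/2.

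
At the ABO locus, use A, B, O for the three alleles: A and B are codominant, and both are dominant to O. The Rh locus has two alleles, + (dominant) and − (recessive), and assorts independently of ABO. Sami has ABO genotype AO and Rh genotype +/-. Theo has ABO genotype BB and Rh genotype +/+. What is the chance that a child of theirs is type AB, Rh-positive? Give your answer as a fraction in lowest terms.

1/2

ABO cross AO × BB → offspring phenotypes: 1/2 B, 1/2 AB.
Rh cross +/- × +/+ → 1 Rh+.
Independent loci: P(type AB, Rh-positive) = 1/2 × 1 = 1/2.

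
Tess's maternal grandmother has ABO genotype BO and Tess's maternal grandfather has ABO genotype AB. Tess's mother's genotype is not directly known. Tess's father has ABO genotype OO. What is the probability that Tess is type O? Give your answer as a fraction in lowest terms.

1/4

Tess's mother's ABO genotype from BO × AB: 1/4 AB, 1/4 AO, 1/4 BB, 1/4 BO.
Crossing each possibility with the father OO and summing P(type O): 1/4·0 + 1/4·1/2 + 1/4·0 + 1/4·1/2 = 1/4.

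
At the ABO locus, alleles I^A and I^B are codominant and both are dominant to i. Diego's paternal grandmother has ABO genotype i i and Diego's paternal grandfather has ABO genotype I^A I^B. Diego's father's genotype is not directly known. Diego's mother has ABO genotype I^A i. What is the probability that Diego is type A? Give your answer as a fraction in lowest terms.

Diego's father's ABO genotype from i i × I^A I^B: 1/2 I^A i, 1/2 I^B i.
Crossing each possibility with the mother I^A i and summing P(type A): 1/2·3/4 + 1/2·1/4 = 1/2.

1/2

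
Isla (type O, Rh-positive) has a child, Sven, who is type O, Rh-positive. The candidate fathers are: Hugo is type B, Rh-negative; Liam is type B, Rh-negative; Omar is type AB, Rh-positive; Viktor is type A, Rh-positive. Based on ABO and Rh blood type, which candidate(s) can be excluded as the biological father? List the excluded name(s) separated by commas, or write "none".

A candidate is excluded only if no genotype consistent with his phenotype could produce a type O, Rh-positive child with a type O, Rh-positive mother.
Omar (type AB, Rh+): no genotype consistent with that phenotype can produce a type-O Rh+ child with a type-O mother.

Omar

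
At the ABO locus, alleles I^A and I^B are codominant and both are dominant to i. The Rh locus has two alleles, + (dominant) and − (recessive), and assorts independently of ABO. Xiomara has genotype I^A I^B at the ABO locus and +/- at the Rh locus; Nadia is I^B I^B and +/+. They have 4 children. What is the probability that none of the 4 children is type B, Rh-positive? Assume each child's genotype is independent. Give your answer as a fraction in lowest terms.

1/16

ABO cross I^A I^B × I^B I^B → 1/2 B, 1/2 AB.
Rh cross +/- × +/+ → 1 Rh+; so P(type B, Rh-positive) = 1/2 × 1 = 1/2 per child.
P(not type B, Rh-positive) = 1/2 for one child; (1/2)^4 = 1/16.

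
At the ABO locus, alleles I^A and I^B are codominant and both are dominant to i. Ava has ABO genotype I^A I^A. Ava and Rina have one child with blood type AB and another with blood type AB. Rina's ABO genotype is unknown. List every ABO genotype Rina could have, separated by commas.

I^A I^B, I^B I^B, I^B i

For each candidate genotype of Rina, check whether crossing it with I^A I^A can produce every observed child phenotype.
  I^A I^A → possible child types {A} ✗
  I^A I^B → possible child types {A, AB} ✓
  I^A i → possible child types {A} ✗
  I^B I^B → possible child types {AB} ✓
  I^B i → possible child types {A, AB} ✓
  i i → possible child types {A} ✗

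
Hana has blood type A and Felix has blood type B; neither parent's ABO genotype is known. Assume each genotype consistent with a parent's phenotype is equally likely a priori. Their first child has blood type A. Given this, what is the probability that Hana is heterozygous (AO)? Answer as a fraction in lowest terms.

Possible genotypes: Hana ∈ {AA, AO}; Felix ∈ {BB, BO}.
Weight each parental genotype pair by prior × P(type-A child):
  AA × BO: posterior weight 2/3.
  AO × BO: posterior weight 1/3.
Sum the posterior weight over pairs where Hana is AO: 1/3.

1/3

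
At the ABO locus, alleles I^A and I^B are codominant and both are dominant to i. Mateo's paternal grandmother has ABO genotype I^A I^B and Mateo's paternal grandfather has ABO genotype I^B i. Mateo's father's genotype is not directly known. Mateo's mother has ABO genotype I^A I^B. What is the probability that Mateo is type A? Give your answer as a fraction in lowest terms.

1/4

Mateo's father's ABO genotype from I^A I^B × I^B i: 1/4 I^A I^B, 1/4 I^A i, 1/4 I^B I^B, 1/4 I^B i.
Crossing each possibility with the mother I^A I^B and summing P(type A): 1/4·1/4 + 1/4·1/2 + 1/4·0 + 1/4·1/4 = 1/4.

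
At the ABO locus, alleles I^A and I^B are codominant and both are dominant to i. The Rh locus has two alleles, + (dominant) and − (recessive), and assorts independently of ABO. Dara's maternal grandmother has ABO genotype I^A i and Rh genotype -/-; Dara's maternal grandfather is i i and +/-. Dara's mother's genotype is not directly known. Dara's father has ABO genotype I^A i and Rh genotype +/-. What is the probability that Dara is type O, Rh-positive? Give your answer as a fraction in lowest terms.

15/64

Dara's mother's ABO genotype from I^A i × i i: 1/2 I^A i, 1/2 i i.
Crossing each possibility with the father I^A i and summing P(type O): 1/2·1/4 + 1/2·1/2 = 3/8.
Similarly for Rh via the mother's Rh distribution: P(Rh+) = 5/8.
Independent loci: 3/8 × 5/8 = 15/64.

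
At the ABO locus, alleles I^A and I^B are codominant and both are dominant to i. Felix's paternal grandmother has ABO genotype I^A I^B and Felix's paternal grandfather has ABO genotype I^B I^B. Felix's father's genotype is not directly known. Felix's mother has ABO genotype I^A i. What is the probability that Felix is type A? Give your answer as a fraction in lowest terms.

1/4

Felix's father's ABO genotype from I^A I^B × I^B I^B: 1/2 I^A I^B, 1/2 I^B I^B.
Crossing each possibility with the mother I^A i and summing P(type A): 1/2·1/2 + 1/2·0 = 1/4.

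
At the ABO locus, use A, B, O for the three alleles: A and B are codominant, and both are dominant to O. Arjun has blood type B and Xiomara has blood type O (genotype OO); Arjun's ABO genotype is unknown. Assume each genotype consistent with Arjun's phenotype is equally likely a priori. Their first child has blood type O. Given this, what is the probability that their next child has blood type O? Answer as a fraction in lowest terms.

1/2

Possible genotypes: Arjun ∈ {BB, BO}; Xiomara ∈ {OO}.
Weight each parental genotype pair by prior × P(type-O child):
  BO × OO: posterior weight 1; P(next child type O) = 1/2.
Weighted sum = 1/2.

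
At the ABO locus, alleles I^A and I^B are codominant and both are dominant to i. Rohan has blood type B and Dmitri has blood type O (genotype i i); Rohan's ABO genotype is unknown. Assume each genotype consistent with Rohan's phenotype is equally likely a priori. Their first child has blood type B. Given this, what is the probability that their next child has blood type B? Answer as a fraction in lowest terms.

5/6

Possible genotypes: Rohan ∈ {I^B I^B, I^B i}; Dmitri ∈ {i i}.
Weight each parental genotype pair by prior × P(type-B child):
  I^B I^B × i i: posterior weight 2/3; P(next child type B) = 1.
  I^B i × i i: posterior weight 1/3; P(next child type B) = 1/2.
Weighted sum = 5/6.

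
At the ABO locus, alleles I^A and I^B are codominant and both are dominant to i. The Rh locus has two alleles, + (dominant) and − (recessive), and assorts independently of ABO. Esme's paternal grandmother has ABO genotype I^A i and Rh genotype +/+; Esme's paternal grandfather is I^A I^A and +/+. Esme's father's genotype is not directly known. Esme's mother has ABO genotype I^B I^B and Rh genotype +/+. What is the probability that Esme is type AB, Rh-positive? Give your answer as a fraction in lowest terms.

3/4

Esme's father's ABO genotype from I^A i × I^A I^A: 1/2 I^A I^A, 1/2 I^A i.
Crossing each possibility with the mother I^B I^B and summing P(type AB): 1/2·1 + 1/2·1/2 = 3/4.
Similarly for Rh via the father's Rh distribution: P(Rh+) = 1.
Independent loci: 3/4 × 1 = 3/4.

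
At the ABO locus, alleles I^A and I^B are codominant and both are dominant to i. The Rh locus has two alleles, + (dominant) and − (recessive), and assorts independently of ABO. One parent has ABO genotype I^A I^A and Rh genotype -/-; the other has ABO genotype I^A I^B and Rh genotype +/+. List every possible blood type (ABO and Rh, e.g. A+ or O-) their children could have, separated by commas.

A+, AB+

Gametes from I^A I^A × I^A I^B give offspring ABO genotypes I^A I^A, I^A I^B, i.e. phenotypes A, AB.
Rh cross -/- × +/+ → phenotypes Rh+.
Combining independently: A+, AB+.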